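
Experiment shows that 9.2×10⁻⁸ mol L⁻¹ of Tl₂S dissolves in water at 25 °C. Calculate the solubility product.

Tl₂S(s) ⇌ 2 Tl⁺(aq) + S²⁻(aq)
Let s be the molar solubility. Then [Tl⁺] = 2s and [S²⁻] = s.
Ksp = [Tl⁺]^2[S²⁻] = (2s)^2 · s = 4s^3
Ksp = 4 × (9.2×10⁻⁸)^3 = 3.1×10⁻²¹

Ksp = 3.1×10⁻²¹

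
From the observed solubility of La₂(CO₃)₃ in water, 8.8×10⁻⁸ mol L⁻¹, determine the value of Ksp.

La₂(CO₃)₃(s) ⇌ 2 La³⁺(aq) + 3 CO₃²⁻(aq)
For each mole of La₂(CO₃)₃ that dissolves per liter, [La³⁺] = 2s and [CO₃²⁻] = 3s; let s denote this solubility.
Ksp = [La³⁺]^2[CO₃²⁻]^3 = (2s)^2 · (3s)^3 = 108s^5
Ksp = 108 × (8.8×10⁻⁸)^5 = 5.7×10⁻³⁴

Ksp = 5.7×10⁻³⁴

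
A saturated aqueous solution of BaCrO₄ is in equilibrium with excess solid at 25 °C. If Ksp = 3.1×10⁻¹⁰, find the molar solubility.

BaCrO₄(s) ⇌ Ba²⁺(aq) + CrO₄²⁻(aq)
Let s be the molar solubility. Then [Ba²⁺] = s and [CrO₄²⁻] = s.
Ksp = [Ba²⁺][CrO₄²⁻] = s · s = s^2
s^2 = 3.1×10⁻¹⁰
Taking the 2nd root, s = 1.8×10⁻⁵ mol L⁻¹.

1.8×10⁻⁵ M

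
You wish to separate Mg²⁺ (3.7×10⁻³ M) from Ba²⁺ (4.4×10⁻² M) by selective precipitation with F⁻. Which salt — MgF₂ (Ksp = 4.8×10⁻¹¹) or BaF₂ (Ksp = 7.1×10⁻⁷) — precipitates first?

The threshold for precipitation is Q = Ksp.
For MgF₂: [F⁻] = (Ksp/[Mg²⁺])^(1/2) = 1.1×10⁻⁴ M
For BaF₂: [F⁻] = (Ksp/[Ba²⁺])^(1/2) = 4.0×10⁻³ M
Since MgF₂ needs less F⁻ to reach saturation, it precipitates first.

MgF₂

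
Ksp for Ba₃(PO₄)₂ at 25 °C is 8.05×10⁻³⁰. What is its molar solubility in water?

Ba₃(PO₄)₂(s) ⇌ 3 Ba²⁺(aq) + 2 PO₄³⁻(aq)
Call the molar solubility s, so that [Ba²⁺] = 3s and [PO₄³⁻] = 2s.
Ksp = [Ba²⁺]^3[PO₄³⁻]^2 = (3s)^3 · (2s)^2 = 108s^5
108s^5 = 8.05×10⁻³⁰  ⇒  s^5 = 7.45×10⁻³²
s = 5.95×10⁻⁷ mol L⁻¹

5.95×10⁻⁷ M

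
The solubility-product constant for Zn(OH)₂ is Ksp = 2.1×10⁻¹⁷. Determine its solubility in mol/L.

1.7×10⁻⁶ M

Zn(OH)₂(s) ⇌ Zn²⁺(aq) + 2 OH⁻(aq)
For each mole of Zn(OH)₂ that dissolves per liter, [Zn²⁺] = s and [OH⁻] = 2s; let s denote this solubility.
Ksp = [Zn²⁺][OH⁻]^2 = s · (2s)^2 = 4s^3
4s^3 = 2.1×10⁻¹⁷  ⇒  s^3 = 5.3×10⁻¹⁸
Taking the 3rd root, s = 1.7×10⁻⁶ mol/L.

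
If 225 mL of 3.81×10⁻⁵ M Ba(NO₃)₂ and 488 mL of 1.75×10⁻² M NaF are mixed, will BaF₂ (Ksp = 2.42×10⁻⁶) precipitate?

After mixing, V = 225 mL + 488 mL = 713 mL.
[Ba²⁺] = (3.81×10⁻⁵)(225)/713 = 1.20×10⁻⁵ M
[F⁻] = (1.75×10⁻²)(488)/713 = 1.20×10⁻² M
Q = [Ba²⁺][F⁻]^2 = 1.72×10⁻⁹
Q < Ksp (1.72×10⁻⁹ vs 2.42×10⁻⁶); the solution remains unsaturated and no precipitate forms.

No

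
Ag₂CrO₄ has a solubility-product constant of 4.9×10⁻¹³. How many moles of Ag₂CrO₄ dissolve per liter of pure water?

5.0×10⁻⁵ M

Ag₂CrO₄(s) ⇌ 2 Ag⁺(aq) + CrO₄²⁻(aq)
For each mole of Ag₂CrO₄ that dissolves per liter, [Ag⁺] = 2s and [CrO₄²⁻] = s; let s denote this solubility.
Ksp = [Ag⁺]^2[CrO₄²⁻] = (2s)^2 · s = 4s^3
4s^3 = 4.9×10⁻¹³  ⇒  s^3 = 1.2×10⁻¹³
Taking the 3rd root, s = 5.0×10⁻⁵ mol L⁻¹.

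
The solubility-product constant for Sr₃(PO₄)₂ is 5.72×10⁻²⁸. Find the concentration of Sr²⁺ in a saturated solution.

4.19×10⁻⁶ M

Sr₃(PO₄)₂(s) ⇌ 3 Sr²⁺(aq) + 2 PO₄³⁻(aq)
Let s be the molar solubility. Then [Sr²⁺] = 3s and [PO₄³⁻] = 2s.
Ksp = [Sr²⁺]^3[PO₄³⁻]^2 = (3s)^3 · (2s)^2 = 108s^5 = 5.72×10⁻²⁸
s = 1.40×10⁻⁶ mol L⁻¹
[Sr²⁺] = 3s = 4.19×10⁻⁶ mol L⁻¹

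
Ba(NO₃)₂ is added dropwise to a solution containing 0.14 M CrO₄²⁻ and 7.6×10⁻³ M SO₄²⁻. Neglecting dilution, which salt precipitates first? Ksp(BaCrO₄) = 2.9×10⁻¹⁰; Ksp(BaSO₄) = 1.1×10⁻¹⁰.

BaCrO₄

A salt starts to precipitate once the ion product Q reaches its Ksp.
For BaCrO₄: [Ba²⁺] = (Ksp/[CrO₄²⁻]) = 2.1×10⁻⁹ M
For BaSO₄: [Ba²⁺] = (Ksp/[SO₄²⁻]) = 1.4×10⁻⁸ M
The smaller threshold [Ba²⁺] is reached first, so BaCrO₄ precipitates first.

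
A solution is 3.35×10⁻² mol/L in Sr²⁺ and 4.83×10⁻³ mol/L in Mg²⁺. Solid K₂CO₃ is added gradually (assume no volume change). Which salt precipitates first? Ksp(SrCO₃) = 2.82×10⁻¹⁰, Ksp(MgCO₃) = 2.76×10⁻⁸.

SrCO₃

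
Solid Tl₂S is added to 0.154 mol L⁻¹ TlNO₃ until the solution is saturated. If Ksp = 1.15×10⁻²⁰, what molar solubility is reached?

4.85×10⁻¹⁹ M

Tl₂S(s) ⇌ 2 Tl⁺(aq) + S²⁻(aq)
The solution already contains Tl⁺ at 0.154 mol L⁻¹. Let s be the molar solubility of Tl₂S.
[Tl⁺] ≈ 0.154 mol L⁻¹ (common ion dominates); [S²⁻] = s.
Ksp = [Tl⁺]^2[S²⁻] = (0.154)^2s
s = 1.15×10⁻²⁰ / (0.154)^2 = 4.85×10⁻¹⁹
s = 4.85×10⁻¹⁹ mol L⁻¹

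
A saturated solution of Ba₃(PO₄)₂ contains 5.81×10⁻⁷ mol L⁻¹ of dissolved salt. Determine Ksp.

Ksp = 7.15×10⁻³⁰

Ba₃(PO₄)₂(s) ⇌ 3 Ba²⁺(aq) + 2 PO₄³⁻(aq)
With molar solubility s: [Ba²⁺] = 3s, [PO₄³⁻] = 2s.
Ksp = [Ba²⁺]^3[PO₄³⁻]^2 = (3s)^3 · (2s)^2 = 108s^5
Ksp = 108 × (5.81×10⁻⁷)^5 = 7.15×10⁻³⁰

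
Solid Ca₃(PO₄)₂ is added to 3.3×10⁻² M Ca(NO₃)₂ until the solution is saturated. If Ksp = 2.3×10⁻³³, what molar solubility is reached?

Ca₃(PO₄)₂(s) ⇌ 3 Ca²⁺(aq) + 2 PO₄³⁻(aq)
With Ca²⁺ already at 3.3×10⁻² M and s small, take [Ca²⁺] ≈ 3.3×10⁻² M and [PO₄³⁻] = 2s.
Ksp = [Ca²⁺]^3[PO₄³⁻]^2 = (3.3×10⁻²)^3(2s)^2
(2s)^2 = 2.3×10⁻³³ / (3.3×10⁻²)^3 = 6.4×10⁻²⁹
s = 4.0×10⁻¹⁵ M

4.0×10⁻¹⁵ M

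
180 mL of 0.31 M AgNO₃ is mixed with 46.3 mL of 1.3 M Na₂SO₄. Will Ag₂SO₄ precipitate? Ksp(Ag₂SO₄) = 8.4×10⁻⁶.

After mixing, V = 180 mL + 46.3 mL = 226.3 mL.
[Ag⁺] = (0.31)(180)/226.3 = 0.25 M
[SO₄²⁻] = (1.3)(46.3)/226.3 = 0.27 M
Q = [Ag⁺]^2[SO₄²⁻] = 1.6×10⁻²
Since Q (1.6×10⁻²) exceeds Ksp (8.4×10⁻⁶), Ag₂SO₄ will precipitate.

Yes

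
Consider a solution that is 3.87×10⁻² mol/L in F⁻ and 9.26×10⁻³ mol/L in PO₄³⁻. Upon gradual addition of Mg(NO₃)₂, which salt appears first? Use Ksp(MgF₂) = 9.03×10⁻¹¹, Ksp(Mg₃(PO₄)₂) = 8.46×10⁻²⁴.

Precipitation begins when Q = Ksp.
For MgF₂: [Mg²⁺] = (Ksp/[F⁻]^2) = 6.03×10⁻⁸ mol/L
For Mg₃(PO₄)₂: [Mg²⁺] = (Ksp/[PO₄³⁻]^2)^(1/3) = 4.62×10⁻⁷ mol/L
The smaller threshold [Mg²⁺] is reached first, so MgF₂ precipitates first.

MgF₂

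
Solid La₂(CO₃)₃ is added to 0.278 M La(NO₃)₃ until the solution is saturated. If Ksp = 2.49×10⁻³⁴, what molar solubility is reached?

La₂(CO₃)₃(s) ⇌ 2 La³⁺(aq) + 3 CO₃²⁻(aq)
The solution already contains La³⁺ at 0.278 M. Let s be the molar solubility of La₂(CO₃)₃.
[La³⁺] ≈ 0.278 M (common ion dominates); [CO₃²⁻] = 3s.
Ksp = [La³⁺]^2[CO₃²⁻]^3 = (0.278)^2(3s)^3
(3s)^3 = 2.49×10⁻³⁴ / (0.278)^2 = 3.22×10⁻³³
s = 4.92×10⁻¹² M

4.92×10⁻¹² M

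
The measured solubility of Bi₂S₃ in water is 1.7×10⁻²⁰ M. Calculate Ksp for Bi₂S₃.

Bi₂S₃(s) ⇌ 2 Bi³⁺(aq) + 3 S²⁻(aq)
Call the molar solubility s, so that [Bi³⁺] = 2s and [S²⁻] = 3s.
Ksp = [Bi³⁺]^2[S²⁻]^3 = (2s)^2 · (3s)^3 = 108s^5
Ksp = 108 × (1.7×10⁻²⁰)^5 = 1.5×10⁻⁹⁷

Ksp = 1.5×10⁻⁹⁷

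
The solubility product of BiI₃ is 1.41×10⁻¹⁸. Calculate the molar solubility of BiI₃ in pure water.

BiI₃(s) ⇌ Bi³⁺(aq) + 3 I⁻(aq)
For each mole of BiI₃ that dissolves per liter, [Bi³⁺] = s and [I⁻] = 3s; let s denote this solubility.
Ksp = [Bi³⁺][I⁻]^3 = s · (3s)^3 = 27s^4
27s^4 = 1.41×10⁻¹⁸  ⇒  s^4 = 5.22×10⁻²⁰
s = 1.51×10⁻⁵ M

1.51×10⁻⁵ M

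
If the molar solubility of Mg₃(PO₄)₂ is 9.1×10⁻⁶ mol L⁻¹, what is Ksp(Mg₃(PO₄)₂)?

Ksp = 6.7×10⁻²⁴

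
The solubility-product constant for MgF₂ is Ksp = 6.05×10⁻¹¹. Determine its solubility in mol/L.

2.47×10⁻⁴ M

MgF₂(s) ⇌ Mg²⁺(aq) + 2 F⁻(aq)
For each mole of MgF₂ that dissolves per liter, [Mg²⁺] = s and [F⁻] = 2s; let s denote this solubility.
Ksp = [Mg²⁺][F⁻]^2 = s · (2s)^2 = 4s^3
4s^3 = 6.05×10⁻¹¹  ⇒  s^3 = 1.51×10⁻¹¹
s = (1.51×10⁻¹¹)^(1/3) = 2.47×10⁻⁴ mol L⁻¹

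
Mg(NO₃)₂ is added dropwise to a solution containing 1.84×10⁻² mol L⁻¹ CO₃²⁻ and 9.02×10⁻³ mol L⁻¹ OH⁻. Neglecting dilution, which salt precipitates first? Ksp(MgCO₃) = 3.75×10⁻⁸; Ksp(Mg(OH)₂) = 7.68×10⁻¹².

A salt starts to precipitate once the ion product Q reaches its Ksp.
For MgCO₃: [Mg²⁺] = (Ksp/[CO₃²⁻]) = 2.04×10⁻⁶ mol L⁻¹
For Mg(OH)₂: [Mg²⁺] = (Ksp/[OH⁻]^2) = 9.44×10⁻⁸ mol L⁻¹
Since Mg(OH)₂ needs less Mg²⁺ to reach saturation, it precipitates first.

Mg(OH)₂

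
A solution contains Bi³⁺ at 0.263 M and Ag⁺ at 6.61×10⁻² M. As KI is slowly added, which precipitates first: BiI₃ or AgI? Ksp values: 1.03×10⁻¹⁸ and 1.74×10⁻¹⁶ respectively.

The threshold for precipitation is Q = Ksp.
For BiI₃: [I⁻] = (Ksp/[Bi³⁺])^(1/3) = 1.58×10⁻⁶ M
For AgI: [I⁻] = (Ksp/[Ag⁺]) = 2.63×10⁻¹⁵ M
AgI requires the lower [I⁻], so it precipitates first.

AgI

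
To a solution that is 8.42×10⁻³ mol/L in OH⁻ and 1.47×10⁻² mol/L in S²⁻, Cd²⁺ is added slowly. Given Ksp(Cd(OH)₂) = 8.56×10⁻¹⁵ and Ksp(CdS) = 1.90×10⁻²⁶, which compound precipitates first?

CdS

A salt starts to precipitate once the ion product Q reaches its Ksp.
For Cd(OH)₂: [Cd²⁺] = (Ksp/[OH⁻]^2) = 1.21×10⁻¹⁰ mol/L
For CdS: [Cd²⁺] = (Ksp/[S²⁻]) = 1.29×10⁻²⁴ mol/L
CdS requires the lower [Cd²⁺], so it precipitates first.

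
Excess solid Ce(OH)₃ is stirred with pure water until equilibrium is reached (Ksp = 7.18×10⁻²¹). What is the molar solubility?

4.04×10⁻⁶ M

Ce(OH)₃(s) ⇌ Ce³⁺(aq) + 3 OH⁻(aq)
For each mole of Ce(OH)₃ that dissolves per liter, [Ce³⁺] = s and [OH⁻] = 3s; let s denote this solubility.
Ksp = [Ce³⁺][OH⁻]^3 = s · (3s)^3 = 27s^4
27s^4 = 7.18×10⁻²¹  ⇒  s^4 = 2.66×10⁻²²
s = 4.04×10⁻⁶ mol/L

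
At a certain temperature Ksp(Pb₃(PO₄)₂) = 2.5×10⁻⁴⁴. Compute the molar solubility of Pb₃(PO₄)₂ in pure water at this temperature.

Pb₃(PO₄)₂(s) ⇌ 3 Pb²⁺(aq) + 2 PO₄³⁻(aq)
Call the molar solubility s, so that [Pb²⁺] = 3s and [PO₄³⁻] = 2s.
Ksp = [Pb²⁺]^3[PO₄³⁻]^2 = (3s)^3 · (2s)^2 = 108s^5
108s^5 = 2.5×10⁻⁴⁴  ⇒  s^5 = 2.3×10⁻⁴⁶
s = 7.5×10⁻¹⁰ M

7.5×10⁻¹⁰ M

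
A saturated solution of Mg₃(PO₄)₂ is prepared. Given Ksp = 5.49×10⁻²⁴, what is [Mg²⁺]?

2.62×10⁻⁵ M

Mg₃(PO₄)₂(s) ⇌ 3 Mg²⁺(aq) + 2 PO₄³⁻(aq)
Let s be the molar solubility. Then [Mg²⁺] = 3s and [PO₄³⁻] = 2s.
Ksp = [Mg²⁺]^3[PO₄³⁻]^2 = (3s)^3 · (2s)^2 = 108s^5 = 5.49×10⁻²⁴
s = 8.73×10⁻⁶ mol L⁻¹
[Mg²⁺] = 3s = 2.62×10⁻⁵ mol L⁻¹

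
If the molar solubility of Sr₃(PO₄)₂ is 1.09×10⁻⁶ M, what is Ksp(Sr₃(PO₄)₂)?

Ksp = 1.66×10⁻²⁸

Sr₃(PO₄)₂(s) ⇌ 3 Sr²⁺(aq) + 2 PO₄³⁻(aq)
Call the molar solubility s, so that [Sr²⁺] = 3s and [PO₄³⁻] = 2s.
Ksp = [Sr²⁺]^3[PO₄³⁻]^2 = (3s)^3 · (2s)^2 = 108s^5
Ksp = 108 × (1.09×10⁻⁶)^5 = 1.66×10⁻²⁸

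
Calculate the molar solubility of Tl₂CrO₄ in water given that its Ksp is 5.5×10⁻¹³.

5.2×10⁻⁵ M

Tl₂CrO₄(s) ⇌ 2 Tl⁺(aq) + CrO₄²⁻(aq)
If s mol/L of Tl₂CrO₄ dissolves, [Tl⁺] = 2s and [CrO₄²⁻] = s.
Ksp = [Tl⁺]^2[CrO₄²⁻] = (2s)^2 · s = 4s^3
4s^3 = 5.5×10⁻¹³  ⇒  s^3 = 1.4×10⁻¹³
Taking the 3rd root, s = 5.2×10⁻⁵ M.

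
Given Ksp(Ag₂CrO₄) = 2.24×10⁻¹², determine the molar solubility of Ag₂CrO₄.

Ag₂CrO₄(s) ⇌ 2 Ag⁺(aq) + CrO₄²⁻(aq)
Let s be the molar solubility. Then [Ag⁺] = 2s and [CrO₄²⁻] = s.
Ksp = [Ag⁺]^2[CrO₄²⁻] = (2s)^2 · s = 4s^3
4s^3 = 2.24×10⁻¹²  ⇒  s^3 = 5.60×10⁻¹³
Taking the 3rd root, s = 8.24×10⁻⁵ M.

8.24×10⁻⁵ M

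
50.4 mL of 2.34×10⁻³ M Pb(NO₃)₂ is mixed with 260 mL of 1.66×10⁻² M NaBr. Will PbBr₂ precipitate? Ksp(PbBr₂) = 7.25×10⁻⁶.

No

After mixing, V = 50.4 mL + 260 mL = 310.4 mL.
[Pb²⁺] = (2.34×10⁻³)(50.4)/310.4 = 3.80×10⁻⁴ M
[Br⁻] = (1.66×10⁻²)(260)/310.4 = 1.39×10⁻² M
Q = [Pb²⁺][Br⁻]^2 = 7.35×10⁻⁸
Q < Ksp (7.35×10⁻⁸ vs 7.25×10⁻⁶); the solution remains unsaturated and no precipitate forms.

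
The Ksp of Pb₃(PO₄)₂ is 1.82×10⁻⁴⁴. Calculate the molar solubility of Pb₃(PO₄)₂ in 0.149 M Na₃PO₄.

3.12×10⁻¹⁵ M

Pb₃(PO₄)₂(s) ⇌ 3 Pb²⁺(aq) + 2 PO₄³⁻(aq)
The solution already contains PO₄³⁻ at 0.149 M. Let s be the molar solubility of Pb₃(PO₄)₂.
[PO₄³⁻] ≈ 0.149 M (common ion dominates); [Pb²⁺] = 3s.
Ksp = [Pb²⁺]^3[PO₄³⁻]^2 = (3s)^3(0.149)^2
(3s)^3 = 1.82×10⁻⁴⁴ / (0.149)^2 = 8.20×10⁻⁴³
s = 3.12×10⁻¹⁵ M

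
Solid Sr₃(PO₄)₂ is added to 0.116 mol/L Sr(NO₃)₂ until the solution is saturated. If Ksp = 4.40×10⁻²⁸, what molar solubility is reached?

Sr₃(PO₄)₂(s) ⇌ 3 Sr²⁺(aq) + 2 PO₄³⁻(aq)
The solution already contains Sr²⁺ at 0.116 mol/L. Let s be the molar solubility of Sr₃(PO₄)₂.
[Sr²⁺] ≈ 0.116 mol/L (common ion dominates); [PO₄³⁻] = 2s.
Ksp = [Sr²⁺]^3[PO₄³⁻]^2 = (0.116)^3(2s)^2
(2s)^2 = 4.40×10⁻²⁸ / (0.116)^3 = 2.82×10⁻²⁵
s = 2.65×10⁻¹³ mol/L

2.65×10⁻¹³ M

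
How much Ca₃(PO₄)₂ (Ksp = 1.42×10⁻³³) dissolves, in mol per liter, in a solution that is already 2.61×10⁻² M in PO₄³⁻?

4.26×10⁻¹¹ M

Ca₃(PO₄)₂(s) ⇌ 3 Ca²⁺(aq) + 2 PO₄³⁻(aq)
PO₄³⁻ is already present at 2.61×10⁻² M. If s mol/L of Ca₃(PO₄)₂ dissolves, [Ca²⁺] = 3s while [PO₄³⁻] ≈ 2.61×10⁻² M.
Ksp = [Ca²⁺]^3[PO₄³⁻]^2 = (3s)^3(2.61×10⁻²)^2
(3s)^3 = 1.42×10⁻³³ / (2.61×10⁻²)^2 = 2.08×10⁻³⁰
s = 4.26×10⁻¹¹ M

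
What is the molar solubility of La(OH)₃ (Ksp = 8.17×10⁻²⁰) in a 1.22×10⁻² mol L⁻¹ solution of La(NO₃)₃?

6.28×10⁻⁷ M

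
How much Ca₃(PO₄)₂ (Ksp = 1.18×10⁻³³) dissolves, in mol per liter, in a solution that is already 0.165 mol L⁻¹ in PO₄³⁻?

Ca₃(PO₄)₂(s) ⇌ 3 Ca²⁺(aq) + 2 PO₄³⁻(aq)
With PO₄³⁻ already at 0.165 mol L⁻¹ and s small, take [PO₄³⁻] ≈ 0.165 mol L⁻¹ and [Ca²⁺] = 3s.
Ksp = [Ca²⁺]^3[PO₄³⁻]^2 = (3s)^3(0.165)^2
(3s)^3 = 1.18×10⁻³³ / (0.165)^2 = 4.33×10⁻³²
s = 1.17×10⁻¹¹ mol L⁻¹

1.17×10⁻¹¹ M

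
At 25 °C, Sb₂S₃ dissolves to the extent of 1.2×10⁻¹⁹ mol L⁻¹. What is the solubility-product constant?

Ksp = 2.7×10⁻⁹³

Sb₂S₃(s) ⇌ 2 Sb³⁺(aq) + 3 S²⁻(aq)
Call the molar solubility s, so that [Sb³⁺] = 2s and [S²⁻] = 3s.
Ksp = [Sb³⁺]^2[S²⁻]^3 = (2s)^2 · (3s)^3 = 108s^5
Ksp = 108 × (1.2×10⁻¹⁹)^5 = 2.7×10⁻⁹³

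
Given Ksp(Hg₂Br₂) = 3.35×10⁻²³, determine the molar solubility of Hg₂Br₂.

2.03×10⁻⁸ M

Hg₂Br₂(s) ⇌ Hg₂²⁺(aq) + 2 Br⁻(aq)
For each mole of Hg₂Br₂ that dissolves per liter, [Hg₂²⁺] = s and [Br⁻] = 2s; let s denote this solubility.
Ksp = [Hg₂²⁺][Br⁻]^2 = s · (2s)^2 = 4s^3
4s^3 = 3.35×10⁻²³  ⇒  s^3 = 8.38×10⁻²⁴
s = 2.03×10⁻⁸ M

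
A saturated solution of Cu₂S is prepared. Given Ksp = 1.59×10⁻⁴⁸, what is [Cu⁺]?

1.47×10⁻¹⁶ M

Cu₂S(s) ⇌ 2 Cu⁺(aq) + S²⁻(aq)
For each mole of Cu₂S that dissolves per liter, [Cu⁺] = 2s and [S²⁻] = s; let s denote this solubility.
Ksp = [Cu⁺]^2[S²⁻] = (2s)^2 · s = 4s^3 = 1.59×10⁻⁴⁸
s = 7.35×10⁻¹⁷ mol/L
[Cu⁺] = 2s = 1.47×10⁻¹⁶ mol/L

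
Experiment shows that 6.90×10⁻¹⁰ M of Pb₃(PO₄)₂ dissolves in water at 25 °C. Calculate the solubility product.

Ksp = 1.69×10⁻⁴⁴

Pb₃(PO₄)₂(s) ⇌ 3 Pb²⁺(aq) + 2 PO₄³⁻(aq)
For each mole of Pb₃(PO₄)₂ that dissolves per liter, [Pb²⁺] = 3s and [PO₄³⁻] = 2s; let s denote this solubility.
Ksp = [Pb²⁺]^3[PO₄³⁻]^2 = (3s)^3 · (2s)^2 = 108s^5
Ksp = 108 × (6.90×10⁻¹⁰)^5 = 1.69×10⁻⁴⁴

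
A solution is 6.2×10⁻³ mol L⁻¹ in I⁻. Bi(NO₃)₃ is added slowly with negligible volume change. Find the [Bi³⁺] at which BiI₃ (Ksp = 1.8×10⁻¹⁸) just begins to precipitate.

7.6×10⁻¹² M

A salt starts to precipitate once the ion product Q reaches its Ksp.
BiI₃(s) ⇌ Bi³⁺(aq) + 3 I⁻(aq)
Ksp = [Bi³⁺][I⁻]^3 = [Bi³⁺](6.2×10⁻³)^3
[Bi³⁺] = 1.8×10⁻¹⁸ / (6.2×10⁻³)^3 = 7.6×10⁻¹²
[Bi³⁺] = 7.6×10⁻¹² mol L⁻¹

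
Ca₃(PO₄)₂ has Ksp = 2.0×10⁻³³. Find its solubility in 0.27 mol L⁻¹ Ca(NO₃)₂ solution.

1.6×10⁻¹⁶ M

Ca₃(PO₄)₂(s) ⇌ 3 Ca²⁺(aq) + 2 PO₄³⁻(aq)
With Ca²⁺ already at 0.27 mol L⁻¹ and s small, take [Ca²⁺] ≈ 0.27 mol L⁻¹ and [PO₄³⁻] = 2s.
Ksp = [Ca²⁺]^3[PO₄³⁻]^2 = (0.27)^3(2s)^2
(2s)^2 = 2.0×10⁻³³ / (0.27)^3 = 1.0×10⁻³¹
s = 1.6×10⁻¹⁶ mol L⁻¹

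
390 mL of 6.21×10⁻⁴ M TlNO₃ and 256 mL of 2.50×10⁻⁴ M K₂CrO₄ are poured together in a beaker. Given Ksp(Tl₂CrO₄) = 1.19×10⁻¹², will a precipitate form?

Yes

The combined volume is 646 mL.
[Tl⁺] = (6.21×10⁻⁴)(390)/646 = 3.75×10⁻⁴ M
[CrO₄²⁻] = (2.50×10⁻⁴)(256)/646 = 9.91×10⁻⁵ M
Q = [Tl⁺]^2[CrO₄²⁻] = 1.39×10⁻¹¹
Because Q > Ksp (1.39×10⁻¹¹ vs 1.19×10⁻¹²), a precipitate of Tl₂CrO₄ forms.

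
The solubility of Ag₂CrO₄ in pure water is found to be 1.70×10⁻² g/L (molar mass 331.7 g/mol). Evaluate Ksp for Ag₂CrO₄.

Ksp = 5.38×10⁻¹³

Convert to molarity: s = 1.70×10⁻² / 331.7 = 5.1251×10⁻⁵ mol/L
Ag₂CrO₄(s) ⇌ 2 Ag⁺(aq) + CrO₄²⁻(aq)
For each mole of Ag₂CrO₄ that dissolves per liter, [Ag⁺] = 2s and [CrO₄²⁻] = s; let s denote this solubility.
Ksp = [Ag⁺]^2[CrO₄²⁻] = (2s)^2 · s = 4s^3
Ksp = 4 × (5.1251×10⁻⁵)^3 = 5.38×10⁻¹³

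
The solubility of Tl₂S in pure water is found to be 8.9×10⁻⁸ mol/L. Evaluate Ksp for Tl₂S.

Tl₂S(s) ⇌ 2 Tl⁺(aq) + S²⁻(aq)
Call the molar solubility s, so that [Tl⁺] = 2s and [S²⁻] = s.
Ksp = [Tl⁺]^2[S²⁻] = (2s)^2 · s = 4s^3
Ksp = 4 × (8.9×10⁻⁸)^3 = 2.8×10⁻²¹

Ksp = 2.8×10⁻²¹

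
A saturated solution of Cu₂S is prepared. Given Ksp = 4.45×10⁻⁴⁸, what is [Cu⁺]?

2.07×10⁻¹⁶ M

Cu₂S(s) ⇌ 2 Cu⁺(aq) + S²⁻(aq)
Call the molar solubility s, so that [Cu⁺] = 2s and [S²⁻] = s.
Ksp = [Cu⁺]^2[S²⁻] = (2s)^2 · s = 4s^3 = 4.45×10⁻⁴⁸
s = 1.04×10⁻¹⁶ mol/L
[Cu⁺] = 2s = 2.07×10⁻¹⁶ mol/L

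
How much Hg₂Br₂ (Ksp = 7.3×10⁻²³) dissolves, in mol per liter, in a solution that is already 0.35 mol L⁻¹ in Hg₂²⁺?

Hg₂Br₂(s) ⇌ Hg₂²⁺(aq) + 2 Br⁻(aq)
With Hg₂²⁺ already at 0.35 mol L⁻¹ and s small, take [Hg₂²⁺] ≈ 0.35 mol L⁻¹ and [Br⁻] = 2s.
Ksp = [Hg₂²⁺][Br⁻]^2 = (0.35)(2s)^2
(2s)^2 = 7.3×10⁻²³ / (0.35) = 2.1×10⁻²²
s = 7.2×10⁻¹² mol L⁻¹

7.2×10⁻¹² M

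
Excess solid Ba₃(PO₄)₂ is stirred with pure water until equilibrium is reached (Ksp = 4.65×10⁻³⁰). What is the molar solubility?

Ba₃(PO₄)₂(s) ⇌ 3 Ba²⁺(aq) + 2 PO₄³⁻(aq)
For each mole of Ba₃(PO₄)₂ that dissolves per liter, [Ba²⁺] = 3s and [PO₄³⁻] = 2s; let s denote this solubility.
Ksp = [Ba²⁺]^3[PO₄³⁻]^2 = (3s)^3 · (2s)^2 = 108s^5
108s^5 = 4.65×10⁻³⁰  ⇒  s^5 = 4.31×10⁻³²
s = (4.31×10⁻³²)^(1/5) = 5.33×10⁻⁷ mol L⁻¹

5.33×10⁻⁷ M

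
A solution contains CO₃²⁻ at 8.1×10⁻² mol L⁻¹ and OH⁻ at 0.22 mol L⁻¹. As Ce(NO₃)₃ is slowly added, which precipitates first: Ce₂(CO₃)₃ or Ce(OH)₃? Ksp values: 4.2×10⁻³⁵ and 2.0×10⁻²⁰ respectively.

Ce(OH)₃

A salt starts to precipitate once the ion product Q reaches its Ksp.
For Ce₂(CO₃)₃: [Ce³⁺] = (Ksp/[CO₃²⁻]^3)^(1/2) = 2.8×10⁻¹⁶ mol L⁻¹
For Ce(OH)₃: [Ce³⁺] = (Ksp/[OH⁻]^3) = 1.9×10⁻¹⁸ mol L⁻¹
The smaller threshold [Ce³⁺] is reached first, so Ce(OH)₃ precipitates first.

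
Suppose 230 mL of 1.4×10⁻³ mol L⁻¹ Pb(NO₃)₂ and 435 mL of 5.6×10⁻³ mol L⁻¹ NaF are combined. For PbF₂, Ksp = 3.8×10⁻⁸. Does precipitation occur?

No

After mixing, V = 230 mL + 435 mL = 665 mL.
[Pb²⁺] = (1.4×10⁻³)(230)/665 = 4.8×10⁻⁴ mol L⁻¹
[F⁻] = (5.6×10⁻³)(435)/665 = 3.7×10⁻³ mol L⁻¹
Q = [Pb²⁺][F⁻]^2 = 6.5×10⁻⁹
Q < Ksp (6.5×10⁻⁹ vs 3.8×10⁻⁸); the solution remains unsaturated and no precipitate forms.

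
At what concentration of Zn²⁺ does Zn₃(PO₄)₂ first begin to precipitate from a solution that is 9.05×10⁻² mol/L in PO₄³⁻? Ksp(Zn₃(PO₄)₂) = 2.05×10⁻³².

1.36×10⁻¹⁰ M

A salt starts to precipitate once the ion product Q reaches its Ksp.
Zn₃(PO₄)₂(s) ⇌ 3 Zn²⁺(aq) + 2 PO₄³⁻(aq)
Ksp = [Zn²⁺]^3[PO₄³⁻]^2 = [Zn²⁺]^3(9.05×10⁻²)^2
[Zn²⁺]^3 = 2.05×10⁻³² / (9.05×10⁻²)^2 = 2.50×10⁻³⁰
[Zn²⁺] = 1.36×10⁻¹⁰ mol/L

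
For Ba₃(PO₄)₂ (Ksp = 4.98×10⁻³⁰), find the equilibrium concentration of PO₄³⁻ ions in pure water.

1.08×10⁻⁶ M

Ba₃(PO₄)₂(s) ⇌ 3 Ba²⁺(aq) + 2 PO₄³⁻(aq)
Call the molar solubility s, so that [Ba²⁺] = 3s and [PO₄³⁻] = 2s.
Ksp = [Ba²⁺]^3[PO₄³⁻]^2 = (3s)^3 · (2s)^2 = 108s^5 = 4.98×10⁻³⁰
s = 5.40×10⁻⁷ M
[PO₄³⁻] = 2s = 1.08×10⁻⁶ M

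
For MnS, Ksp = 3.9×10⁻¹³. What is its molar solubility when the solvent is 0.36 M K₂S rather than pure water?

1.1×10⁻¹² M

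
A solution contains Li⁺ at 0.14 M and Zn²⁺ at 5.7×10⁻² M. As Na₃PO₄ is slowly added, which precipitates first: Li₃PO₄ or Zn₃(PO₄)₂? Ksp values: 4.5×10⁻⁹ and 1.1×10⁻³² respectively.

Each salt precipitates once Q = Ksp for that salt.
For Li₃PO₄: [PO₄³⁻] = (Ksp/[Li⁺]^3) = 1.6×10⁻⁶ M
For Zn₃(PO₄)₂: [PO₄³⁻] = (Ksp/[Zn²⁺]^3)^(1/2) = 7.7×10⁻¹⁵ M
Since Zn₃(PO₄)₂ needs less PO₄³⁻ to reach saturation, it precipitates first.

Zn₃(PO₄)₂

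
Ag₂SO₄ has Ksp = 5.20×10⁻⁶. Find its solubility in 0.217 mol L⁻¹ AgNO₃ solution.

1.10×10⁻⁴ M

Ag₂SO₄(s) ⇌ 2 Ag⁺(aq) + SO₄²⁻(aq)
Let s be the solubility of Ag₂SO₄ here. The common ion gives [Ag⁺] ≈ 0.217 mol L⁻¹, and [SO₄²⁻] = s.
Ksp = [Ag⁺]^2[SO₄²⁻] = (0.217)^2s
s = 5.20×10⁻⁶ / (0.217)^2 = 1.10×10⁻⁴
s = 1.10×10⁻⁴ mol L⁻¹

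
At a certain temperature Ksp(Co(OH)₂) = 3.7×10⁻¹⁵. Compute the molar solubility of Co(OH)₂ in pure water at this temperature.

Co(OH)₂(s) ⇌ Co²⁺(aq) + 2 OH⁻(aq)
With molar solubility s: [Co²⁺] = s, [OH⁻] = 2s.
Ksp = [Co²⁺][OH⁻]^2 = s · (2s)^2 = 4s^3
4s^3 = 3.7×10⁻¹⁵  ⇒  s^3 = 9.3×10⁻¹⁶
s = (9.3×10⁻¹⁶)^(1/3) = 9.7×10⁻⁶ mol/L

9.7×10⁻⁶ M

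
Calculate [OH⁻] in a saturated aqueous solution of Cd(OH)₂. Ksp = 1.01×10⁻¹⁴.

Cd(OH)₂(s) ⇌ Cd²⁺(aq) + 2 OH⁻(aq)
For each mole of Cd(OH)₂ that dissolves per liter, [Cd²⁺] = s and [OH⁻] = 2s; let s denote this solubility.
Ksp = [Cd²⁺][OH⁻]^2 = s · (2s)^2 = 4s^3 = 1.01×10⁻¹⁴
s = 1.36×10⁻⁵ M
[OH⁻] = 2s = 2.72×10⁻⁵ M

2.72×10⁻⁵ M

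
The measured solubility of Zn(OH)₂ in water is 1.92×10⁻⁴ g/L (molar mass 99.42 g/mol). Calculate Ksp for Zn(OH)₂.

Molar solubility s = (1.92×10⁻⁴ g/L) / (99.42 g/mol) = 1.9312×10⁻⁶ mol/L
Zn(OH)₂(s) ⇌ Zn²⁺(aq) + 2 OH⁻(aq)
For each mole of Zn(OH)₂ that dissolves per liter, [Zn²⁺] = s and [OH⁻] = 2s; let s denote this solubility.
Ksp = [Zn²⁺][OH⁻]^2 = s · (2s)^2 = 4s^3
Ksp = 4 × (1.9312×10⁻⁶)^3 = 2.88×10⁻¹⁷

Ksp = 2.88×10⁻¹⁷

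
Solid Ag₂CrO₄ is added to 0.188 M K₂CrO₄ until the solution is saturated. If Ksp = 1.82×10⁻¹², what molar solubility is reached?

Ag₂CrO₄(s) ⇌ 2 Ag⁺(aq) + CrO₄²⁻(aq)
With CrO₄²⁻ already at 0.188 M and s small, take [CrO₄²⁻] ≈ 0.188 M and [Ag⁺] = 2s.
Ksp = [Ag⁺]^2[CrO₄²⁻] = (2s)^2(0.188)
(2s)^2 = 1.82×10⁻¹² / (0.188) = 9.68×10⁻¹²
s = 1.56×10⁻⁶ M

1.56×10⁻⁶ M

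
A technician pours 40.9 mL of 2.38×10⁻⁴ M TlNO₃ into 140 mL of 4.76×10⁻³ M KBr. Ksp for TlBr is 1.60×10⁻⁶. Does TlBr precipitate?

The combined volume is 180.9 mL.
[Tl⁺] = (2.38×10⁻⁴)(40.9)/180.9 = 5.38×10⁻⁵ M
[Br⁻] = (4.76×10⁻³)(140)/180.9 = 3.68×10⁻³ M
Q = [Tl⁺][Br⁻] = 1.98×10⁻⁷
Q < Ksp (1.98×10⁻⁷ vs 1.60×10⁻⁶); the solution remains unsaturated and no precipitate forms.

No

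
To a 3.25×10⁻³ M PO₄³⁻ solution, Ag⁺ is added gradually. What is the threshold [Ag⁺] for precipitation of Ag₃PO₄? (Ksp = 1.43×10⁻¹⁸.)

The threshold for precipitation is Q = Ksp.
Ag₃PO₄(s) ⇌ 3 Ag⁺(aq) + PO₄³⁻(aq)
Ksp = [Ag⁺]^3[PO₄³⁻] = [Ag⁺]^3(3.25×10⁻³)
[Ag⁺]^3 = 1.43×10⁻¹⁸ / (3.25×10⁻³) = 4.40×10⁻¹⁶
[Ag⁺] = 7.61×10⁻⁶ M

7.61×10⁻⁶ M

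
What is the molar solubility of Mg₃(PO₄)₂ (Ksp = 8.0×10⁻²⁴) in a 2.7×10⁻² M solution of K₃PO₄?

7.4×10⁻⁸ M

Mg₃(PO₄)₂(s) ⇌ 3 Mg²⁺(aq) + 2 PO₄³⁻(aq)
The solution already contains PO₄³⁻ at 2.7×10⁻² M. Let s be the molar solubility of Mg₃(PO₄)₂.
[PO₄³⁻] ≈ 2.7×10⁻² M (common ion dominates); [Mg²⁺] = 3s.
Ksp = [Mg²⁺]^3[PO₄³⁻]^2 = (3s)^3(2.7×10⁻²)^2
(3s)^3 = 8.0×10⁻²⁴ / (2.7×10⁻²)^2 = 1.1×10⁻²⁰
s = 7.4×10⁻⁸ M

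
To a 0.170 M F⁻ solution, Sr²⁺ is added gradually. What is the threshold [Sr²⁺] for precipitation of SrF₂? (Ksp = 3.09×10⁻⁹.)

1.07×10⁻⁷ M

Precipitation begins when Q = Ksp.
SrF₂(s) ⇌ Sr²⁺(aq) + 2 F⁻(aq)
Ksp = [Sr²⁺][F⁻]^2 = [Sr²⁺](0.170)^2
[Sr²⁺] = 3.09×10⁻⁹ / (0.170)^2 = 1.07×10⁻⁷
[Sr²⁺] = 1.07×10⁻⁷ M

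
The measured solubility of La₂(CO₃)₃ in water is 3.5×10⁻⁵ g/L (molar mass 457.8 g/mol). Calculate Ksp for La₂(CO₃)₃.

Ksp = 2.8×10⁻³⁴

s = (3.5×10⁻⁵ g L⁻¹)/(457.8 g mol⁻¹) = 7.645×10⁻⁸ M
La₂(CO₃)₃(s) ⇌ 2 La³⁺(aq) + 3 CO₃²⁻(aq)
If s mol/L of La₂(CO₃)₃ dissolves, [La³⁺] = 2s and [CO₃²⁻] = 3s.
Ksp = [La³⁺]^2[CO₃²⁻]^3 = (2s)^2 · (3s)^3 = 108s^5
Ksp = 108 × (7.645×10⁻⁸)^5 = 2.8×10⁻³⁴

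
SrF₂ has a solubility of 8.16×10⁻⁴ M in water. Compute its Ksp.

SrF₂(s) ⇌ Sr²⁺(aq) + 2 F⁻(aq)
With molar solubility s: [Sr²⁺] = s, [F⁻] = 2s.
Ksp = [Sr²⁺][F⁻]^2 = s · (2s)^2 = 4s^3
Ksp = 4 × (8.16×10⁻⁴)^3 = 2.17×10⁻⁹

Ksp = 2.17×10⁻⁹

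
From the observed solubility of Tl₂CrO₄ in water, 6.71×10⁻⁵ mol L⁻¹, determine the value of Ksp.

Ksp = 1.21×10⁻¹²

Tl₂CrO₄(s) ⇌ 2 Tl⁺(aq) + CrO₄²⁻(aq)
Call the molar solubility s, so that [Tl⁺] = 2s and [CrO₄²⁻] = s.
Ksp = [Tl⁺]^2[CrO₄²⁻] = (2s)^2 · s = 4s^3
Ksp = 4 × (6.71×10⁻⁵)^3 = 1.21×10⁻¹²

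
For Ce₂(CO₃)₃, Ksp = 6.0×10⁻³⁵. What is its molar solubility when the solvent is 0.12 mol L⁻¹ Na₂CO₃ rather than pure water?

Ce₂(CO₃)₃(s) ⇌ 2 Ce³⁺(aq) + 3 CO₃²⁻(aq)
CO₃²⁻ is already present at 0.12 mol L⁻¹. If s mol/L of Ce₂(CO₃)₃ dissolves, [Ce³⁺] = 2s while [CO₃²⁻] ≈ 0.12 mol L⁻¹.
Ksp = [Ce³⁺]^2[CO₃²⁻]^3 = (2s)^2(0.12)^3
(2s)^2 = 6.0×10⁻³⁵ / (0.12)^3 = 3.5×10⁻³²
s = 9.3×10⁻¹⁷ mol L⁻¹

9.3×10⁻¹⁷ M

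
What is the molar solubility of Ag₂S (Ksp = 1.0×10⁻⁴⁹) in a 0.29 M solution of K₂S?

Ag₂S(s) ⇌ 2 Ag⁺(aq) + S²⁻(aq)
Let s be the solubility of Ag₂S here. The common ion gives [S²⁻] ≈ 0.29 M, and [Ag⁺] = 2s.
Ksp = [Ag⁺]^2[S²⁻] = (2s)^2(0.29)
(2s)^2 = 1.0×10⁻⁴⁹ / (0.29) = 3.4×10⁻⁴⁹
s = 2.9×10⁻²⁵ M

2.9×10⁻²⁵ M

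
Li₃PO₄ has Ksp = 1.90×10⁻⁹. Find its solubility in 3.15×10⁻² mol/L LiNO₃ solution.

Li₃PO₄(s) ⇌ 3 Li⁺(aq) + PO₄³⁻(aq)
Let s be the solubility of Li₃PO₄ here. The common ion gives [Li⁺] ≈ 3.15×10⁻² mol/L, and [PO₄³⁻] = s.
Ksp = [Li⁺]^3[PO₄³⁻] = (3.15×10⁻²)^3s
s = 1.90×10⁻⁹ / (3.15×10⁻²)^3 = 6.08×10⁻⁵
s = 6.08×10⁻⁵ mol/L

6.08×10⁻⁵ M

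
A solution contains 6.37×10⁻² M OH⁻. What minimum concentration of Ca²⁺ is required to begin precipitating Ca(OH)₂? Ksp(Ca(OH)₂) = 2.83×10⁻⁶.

6.97×10⁻⁴ M

A salt starts to precipitate once the ion product Q reaches its Ksp.
Ca(OH)₂(s) ⇌ Ca²⁺(aq) + 2 OH⁻(aq)
Ksp = [Ca²⁺][OH⁻]^2 = [Ca²⁺](6.37×10⁻²)^2
[Ca²⁺] = 2.83×10⁻⁶ / (6.37×10⁻²)^2 = 6.97×10⁻⁴
[Ca²⁺] = 6.97×10⁻⁴ M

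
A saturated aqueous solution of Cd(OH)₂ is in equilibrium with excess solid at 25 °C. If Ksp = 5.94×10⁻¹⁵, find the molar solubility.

1.14×10⁻⁵ M

Cd(OH)₂(s) ⇌ Cd²⁺(aq) + 2 OH⁻(aq)
If s mol/L of Cd(OH)₂ dissolves, [Cd²⁺] = s and [OH⁻] = 2s.
Ksp = [Cd²⁺][OH⁻]^2 = s · (2s)^2 = 4s^3
4s^3 = 5.94×10⁻¹⁵  ⇒  s^3 = 1.49×10⁻¹⁵
Taking the 3rd root, s = 1.14×10⁻⁵ mol/L.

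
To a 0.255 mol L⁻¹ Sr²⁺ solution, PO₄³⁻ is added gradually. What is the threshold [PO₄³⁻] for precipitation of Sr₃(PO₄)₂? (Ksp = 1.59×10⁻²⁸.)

9.79×10⁻¹⁴ M

A salt starts to precipitate once the ion product Q reaches its Ksp.
Sr₃(PO₄)₂(s) ⇌ 3 Sr²⁺(aq) + 2 PO₄³⁻(aq)
Ksp = [Sr²⁺]^3[PO₄³⁻]^2 = [PO₄³⁻]^2(0.255)^3
[PO₄³⁻]^2 = 1.59×10⁻²⁸ / (0.255)^3 = 9.59×10⁻²⁷
[PO₄³⁻] = 9.79×10⁻¹⁴ mol L⁻¹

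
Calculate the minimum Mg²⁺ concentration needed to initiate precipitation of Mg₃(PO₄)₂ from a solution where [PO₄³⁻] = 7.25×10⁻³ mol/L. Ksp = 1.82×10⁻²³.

7.02×10⁻⁷ M

Precipitation begins when Q = Ksp.
Mg₃(PO₄)₂(s) ⇌ 3 Mg²⁺(aq) + 2 PO₄³⁻(aq)
Ksp = [Mg²⁺]^3[PO₄³⁻]^2 = [Mg²⁺]^3(7.25×10⁻³)^2
[Mg²⁺]^3 = 1.82×10⁻²³ / (7.25×10⁻³)^2 = 3.46×10⁻¹⁹
[Mg²⁺] = 7.02×10⁻⁷ mol/L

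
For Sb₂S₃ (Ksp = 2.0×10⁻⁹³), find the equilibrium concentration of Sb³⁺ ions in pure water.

2.3×10⁻¹⁹ M

Sb₂S₃(s) ⇌ 2 Sb³⁺(aq) + 3 S²⁻(aq)
For each mole of Sb₂S₃ that dissolves per liter, [Sb³⁺] = 2s and [S²⁻] = 3s; let s denote this solubility.
Ksp = [Sb³⁺]^2[S²⁻]^3 = (2s)^2 · (3s)^3 = 108s^5 = 2.0×10⁻⁹³
s = 1.1×10⁻¹⁹ mol/L
[Sb³⁺] = 2s = 2.3×10⁻¹⁹ mol/L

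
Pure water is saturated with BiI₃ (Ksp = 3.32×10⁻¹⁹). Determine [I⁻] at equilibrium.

BiI₃(s) ⇌ Bi³⁺(aq) + 3 I⁻(aq)
Let s be the molar solubility. Then [Bi³⁺] = s and [I⁻] = 3s.
Ksp = [Bi³⁺][I⁻]^3 = s · (3s)^3 = 27s^4 = 3.32×10⁻¹⁹
s = 1.05×10⁻⁵ mol L⁻¹
[I⁻] = 3s = 3.16×10⁻⁵ mol L⁻¹

3.16×10⁻⁵ M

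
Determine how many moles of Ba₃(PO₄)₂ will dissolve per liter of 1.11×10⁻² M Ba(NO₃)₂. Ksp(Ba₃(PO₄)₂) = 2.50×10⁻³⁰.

Ba₃(PO₄)₂(s) ⇌ 3 Ba²⁺(aq) + 2 PO₄³⁻(aq)
Ba²⁺ is already present at 1.11×10⁻² M. If s mol/L of Ba₃(PO₄)₂ dissolves, [PO₄³⁻] = 2s while [Ba²⁺] ≈ 1.11×10⁻² M.
Ksp = [Ba²⁺]^3[PO₄³⁻]^2 = (1.11×10⁻²)^3(2s)^2
(2s)^2 = 2.50×10⁻³⁰ / (1.11×10⁻²)^3 = 1.83×10⁻²⁴
s = 6.76×10⁻¹³ M

6.76×10⁻¹³ M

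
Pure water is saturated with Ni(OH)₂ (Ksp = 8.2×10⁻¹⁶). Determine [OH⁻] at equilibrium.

1.2×10⁻⁵ M

Ni(OH)₂(s) ⇌ Ni²⁺(aq) + 2 OH⁻(aq)
With molar solubility s: [Ni²⁺] = s, [OH⁻] = 2s.
Ksp = [Ni²⁺][OH⁻]^2 = s · (2s)^2 = 4s^3 = 8.2×10⁻¹⁶
s = 5.9×10⁻⁶ M
[OH⁻] = 2s = 1.2×10⁻⁵ M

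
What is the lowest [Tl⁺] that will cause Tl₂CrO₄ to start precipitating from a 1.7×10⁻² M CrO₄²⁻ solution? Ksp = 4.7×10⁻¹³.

5.3×10⁻⁶ M

Precipitation begins when Q = Ksp.
Tl₂CrO₄(s) ⇌ 2 Tl⁺(aq) + CrO₄²⁻(aq)
Ksp = [Tl⁺]^2[CrO₄²⁻] = [Tl⁺]^2(1.7×10⁻²)
[Tl⁺]^2 = 4.7×10⁻¹³ / (1.7×10⁻²) = 2.8×10⁻¹¹
[Tl⁺] = 5.3×10⁻⁶ M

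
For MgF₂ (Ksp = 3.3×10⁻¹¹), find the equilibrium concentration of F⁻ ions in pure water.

MgF₂(s) ⇌ Mg²⁺(aq) + 2 F⁻(aq)
If s mol/L of MgF₂ dissolves, [Mg²⁺] = s and [F⁻] = 2s.
Ksp = [Mg²⁺][F⁻]^2 = s · (2s)^2 = 4s^3 = 3.3×10⁻¹¹
s = 2.0×10⁻⁴ mol/L
[F⁻] = 2s = 4.0×10⁻⁴ mol/L

4.0×10⁻⁴ M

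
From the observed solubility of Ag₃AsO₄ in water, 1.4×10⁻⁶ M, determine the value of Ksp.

Ag₃AsO₄(s) ⇌ 3 Ag⁺(aq) + AsO₄³⁻(aq)
If s mol/L of Ag₃AsO₄ dissolves, [Ag⁺] = 3s and [AsO₄³⁻] = s.
Ksp = [Ag⁺]^3[AsO₄³⁻] = (3s)^3 · s = 27s^4
Ksp = 27 × (1.4×10⁻⁶)^4 = 1.0×10⁻²²

Ksp = 1.0×10⁻²²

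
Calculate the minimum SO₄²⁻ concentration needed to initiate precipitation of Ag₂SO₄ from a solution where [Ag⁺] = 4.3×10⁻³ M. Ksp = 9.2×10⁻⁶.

Each salt precipitates once Q = Ksp for that salt.
Ag₂SO₄(s) ⇌ 2 Ag⁺(aq) + SO₄²⁻(aq)
Ksp = [Ag⁺]^2[SO₄²⁻] = [SO₄²⁻](4.3×10⁻³)^2
[SO₄²⁻] = 9.2×10⁻⁶ / (4.3×10⁻³)^2 = 0.50
[SO₄²⁻] = 0.50 M

0.50 M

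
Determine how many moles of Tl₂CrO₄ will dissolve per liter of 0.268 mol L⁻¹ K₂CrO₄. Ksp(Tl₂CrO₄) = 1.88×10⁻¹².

1.32×10⁻⁶ M

Tl₂CrO₄(s) ⇌ 2 Tl⁺(aq) + CrO₄²⁻(aq)
Let s be the solubility of Tl₂CrO₄ here. The common ion gives [CrO₄²⁻] ≈ 0.268 mol L⁻¹, and [Tl⁺] = 2s.
Ksp = [Tl⁺]^2[CrO₄²⁻] = (2s)^2(0.268)
(2s)^2 = 1.88×10⁻¹² / (0.268) = 7.01×10⁻¹²
s = 1.32×10⁻⁶ mol L⁻¹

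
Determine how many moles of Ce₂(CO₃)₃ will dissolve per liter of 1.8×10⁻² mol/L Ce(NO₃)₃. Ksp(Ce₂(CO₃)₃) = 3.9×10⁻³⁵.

1.6×10⁻¹¹ M

Ce₂(CO₃)₃(s) ⇌ 2 Ce³⁺(aq) + 3 CO₃²⁻(aq)
Ce³⁺ is already present at 1.8×10⁻² mol/L. If s mol/L of Ce₂(CO₃)₃ dissolves, [CO₃²⁻] = 3s while [Ce³⁺] ≈ 1.8×10⁻² mol/L.
Ksp = [Ce³⁺]^2[CO₃²⁻]^3 = (1.8×10⁻²)^2(3s)^3
(3s)^3 = 3.9×10⁻³⁵ / (1.8×10⁻²)^2 = 1.2×10⁻³¹
s = 1.6×10⁻¹¹ mol/L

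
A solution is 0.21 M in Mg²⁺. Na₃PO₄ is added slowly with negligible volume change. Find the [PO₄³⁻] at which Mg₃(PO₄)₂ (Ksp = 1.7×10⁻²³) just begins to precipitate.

Each salt precipitates once Q = Ksp for that salt.
Mg₃(PO₄)₂(s) ⇌ 3 Mg²⁺(aq) + 2 PO₄³⁻(aq)
Ksp = [Mg²⁺]^3[PO₄³⁻]^2 = [PO₄³⁻]^2(0.21)^3
[PO₄³⁻]^2 = 1.7×10⁻²³ / (0.21)^3 = 1.8×10⁻²¹
[PO₄³⁻] = 4.3×10⁻¹¹ M

4.3×10⁻¹¹ M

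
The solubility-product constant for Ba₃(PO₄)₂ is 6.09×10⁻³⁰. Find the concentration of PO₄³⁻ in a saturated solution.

1.13×10⁻⁶ M

Ba₃(PO₄)₂(s) ⇌ 3 Ba²⁺(aq) + 2 PO₄³⁻(aq)
Call the molar solubility s, so that [Ba²⁺] = 3s and [PO₄³⁻] = 2s.
Ksp = [Ba²⁺]^3[PO₄³⁻]^2 = (3s)^3 · (2s)^2 = 108s^5 = 6.09×10⁻³⁰
s = 5.63×10⁻⁷ M
[PO₄³⁻] = 2s = 1.13×10⁻⁶ M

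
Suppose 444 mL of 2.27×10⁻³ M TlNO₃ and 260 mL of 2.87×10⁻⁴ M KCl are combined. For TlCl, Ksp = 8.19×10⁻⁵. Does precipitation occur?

The combined volume is 704 mL.
[Tl⁺] = (2.27×10⁻³)(444)/704 = 1.43×10⁻³ M
[Cl⁻] = (2.87×10⁻⁴)(260)/704 = 1.06×10⁻⁴ M
Q = [Tl⁺][Cl⁻] = 1.52×10⁻⁷
Q = 1.52×10⁻⁷ < Ksp = 8.19×10⁻⁵, so the solution is unsaturated and no precipitate forms.

No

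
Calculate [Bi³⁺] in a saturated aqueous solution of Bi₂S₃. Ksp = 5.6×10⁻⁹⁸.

2.8×10⁻²⁰ M

Bi₂S₃(s) ⇌ 2 Bi³⁺(aq) + 3 S²⁻(aq)
If s mol/L of Bi₂S₃ dissolves, [Bi³⁺] = 2s and [S²⁻] = 3s.
Ksp = [Bi³⁺]^2[S²⁻]^3 = (2s)^2 · (3s)^3 = 108s^5 = 5.6×10⁻⁹⁸
s = 1.4×10⁻²⁰ mol/L
[Bi³⁺] = 2s = 2.8×10⁻²⁰ mol/L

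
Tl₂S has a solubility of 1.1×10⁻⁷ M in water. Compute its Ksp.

Tl₂S(s) ⇌ 2 Tl⁺(aq) + S²⁻(aq)
If s mol/L of Tl₂S dissolves, [Tl⁺] = 2s and [S²⁻] = s.
Ksp = [Tl⁺]^2[S²⁻] = (2s)^2 · s = 4s^3
Ksp = 4 × (1.1×10⁻⁷)^3 = 5.3×10⁻²¹

Ksp = 5.3×10⁻²¹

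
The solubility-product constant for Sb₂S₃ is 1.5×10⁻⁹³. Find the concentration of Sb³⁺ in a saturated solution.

Sb₂S₃(s) ⇌ 2 Sb³⁺(aq) + 3 S²⁻(aq)
With molar solubility s: [Sb³⁺] = 2s, [S²⁻] = 3s.
Ksp = [Sb³⁺]^2[S²⁻]^3 = (2s)^2 · (3s)^3 = 108s^5 = 1.5×10⁻⁹³
s = 1.1×10⁻¹⁹ mol L⁻¹
[Sb³⁺] = 2s = 2.1×10⁻¹⁹ mol L⁻¹

2.1×10⁻¹⁹ M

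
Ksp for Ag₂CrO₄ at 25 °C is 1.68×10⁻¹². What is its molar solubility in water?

Ag₂CrO₄(s) ⇌ 2 Ag⁺(aq) + CrO₄²⁻(aq)
With molar solubility s: [Ag⁺] = 2s, [CrO₄²⁻] = s.
Ksp = [Ag⁺]^2[CrO₄²⁻] = (2s)^2 · s = 4s^3
4s^3 = 1.68×10⁻¹²  ⇒  s^3 = 4.20×10⁻¹³
s = (4.20×10⁻¹³)^(1/3) = 7.49×10⁻⁵ M

7.49×10⁻⁵ M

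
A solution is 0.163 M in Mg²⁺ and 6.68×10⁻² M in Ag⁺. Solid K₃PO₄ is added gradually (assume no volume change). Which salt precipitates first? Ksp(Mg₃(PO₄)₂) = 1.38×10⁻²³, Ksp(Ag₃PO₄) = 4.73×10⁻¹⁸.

Ag₃PO₄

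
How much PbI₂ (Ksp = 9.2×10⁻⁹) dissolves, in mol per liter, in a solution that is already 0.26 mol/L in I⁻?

PbI₂(s) ⇌ Pb²⁺(aq) + 2 I⁻(aq)
I⁻ is already present at 0.26 mol/L. If s mol/L of PbI₂ dissolves, [Pb²⁺] = s while [I⁻] ≈ 0.26 mol/L.
Ksp = [Pb²⁺][I⁻]^2 = s(0.26)^2
s = 9.2×10⁻⁹ / (0.26)^2 = 1.4×10⁻⁷
s = 1.4×10⁻⁷ mol/L

1.4×10⁻⁷ M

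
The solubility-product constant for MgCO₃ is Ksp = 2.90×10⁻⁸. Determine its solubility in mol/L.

MgCO₃(s) ⇌ Mg²⁺(aq) + CO₃²⁻(aq)
Let s be the molar solubility. Then [Mg²⁺] = s and [CO₃²⁻] = s.
Ksp = [Mg²⁺][CO₃²⁻] = s · s = s^2
s^2 = 2.90×10⁻⁸
s = 1.70×10⁻⁴ mol L⁻¹

1.70×10⁻⁴ M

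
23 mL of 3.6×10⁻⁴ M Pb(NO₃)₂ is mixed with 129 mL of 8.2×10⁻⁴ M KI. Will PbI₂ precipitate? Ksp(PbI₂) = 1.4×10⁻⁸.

The combined volume is 152 mL.
[Pb²⁺] = (3.6×10⁻⁴)(23)/152 = 5.4×10⁻⁵ M
[I⁻] = (8.2×10⁻⁴)(129)/152 = 7.0×10⁻⁴ M
Q = [Pb²⁺][I⁻]^2 = 2.6×10⁻¹¹
Q = 2.6×10⁻¹¹ < Ksp = 1.4×10⁻⁸, so the solution is unsaturated and no precipitate forms.

No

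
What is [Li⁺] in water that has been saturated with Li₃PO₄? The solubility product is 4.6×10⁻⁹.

Li₃PO₄(s) ⇌ 3 Li⁺(aq) + PO₄³⁻(aq)
For each mole of Li₃PO₄ that dissolves per liter, [Li⁺] = 3s and [PO₄³⁻] = s; let s denote this solubility.
Ksp = [Li⁺]^3[PO₄³⁻] = (3s)^3 · s = 27s^4 = 4.6×10⁻⁹
s = 3.6×10⁻³ mol/L
[Li⁺] = 3s = 1.1×10⁻² mol/L

1.1×10⁻² M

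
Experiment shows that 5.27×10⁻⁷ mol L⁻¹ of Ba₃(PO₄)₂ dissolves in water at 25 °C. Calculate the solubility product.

Ksp = 4.39×10⁻³⁰

Ba₃(PO₄)₂(s) ⇌ 3 Ba²⁺(aq) + 2 PO₄³⁻(aq)
With molar solubility s: [Ba²⁺] = 3s, [PO₄³⁻] = 2s.
Ksp = [Ba²⁺]^3[PO₄³⁻]^2 = (3s)^3 · (2s)^2 = 108s^5
Ksp = 108 × (5.27×10⁻⁷)^5 = 4.39×10⁻³⁰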